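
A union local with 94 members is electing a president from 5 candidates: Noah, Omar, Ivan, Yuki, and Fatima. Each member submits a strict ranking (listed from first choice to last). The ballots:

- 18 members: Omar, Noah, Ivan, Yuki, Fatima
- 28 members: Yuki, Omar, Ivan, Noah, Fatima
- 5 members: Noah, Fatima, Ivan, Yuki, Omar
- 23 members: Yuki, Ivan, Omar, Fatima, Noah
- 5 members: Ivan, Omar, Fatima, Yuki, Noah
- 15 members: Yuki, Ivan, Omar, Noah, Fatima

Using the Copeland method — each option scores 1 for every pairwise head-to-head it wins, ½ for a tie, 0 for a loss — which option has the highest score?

Noah: beats Fatima; loses to Omar, Ivan, and Yuki → score 1.
Omar: beats Noah and Fatima; loses to Ivan and Yuki → score 2.
Ivan: beats Noah, Omar, and Fatima; loses to Yuki → score 3.
Yuki: beats Noah, Omar, Ivan, and Fatima → score 4.
Fatima: loses to Noah, Omar, Ivan, and Yuki → score 0.
Yuki has the best pairwise record.

Yuki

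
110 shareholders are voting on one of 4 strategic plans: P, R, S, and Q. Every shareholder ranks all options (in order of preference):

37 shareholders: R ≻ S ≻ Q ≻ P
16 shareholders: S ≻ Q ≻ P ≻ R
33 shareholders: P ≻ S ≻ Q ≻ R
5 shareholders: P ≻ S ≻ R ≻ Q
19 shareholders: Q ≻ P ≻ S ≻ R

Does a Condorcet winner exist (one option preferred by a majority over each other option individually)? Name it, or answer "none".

Checking pairwise contests:
Q beats P 72–38.
P beats R 73–37.
P beats S 57–53.
S beats Q 91–19.
Every option loses at least one head-to-head, so there is no Condorcet winner.

none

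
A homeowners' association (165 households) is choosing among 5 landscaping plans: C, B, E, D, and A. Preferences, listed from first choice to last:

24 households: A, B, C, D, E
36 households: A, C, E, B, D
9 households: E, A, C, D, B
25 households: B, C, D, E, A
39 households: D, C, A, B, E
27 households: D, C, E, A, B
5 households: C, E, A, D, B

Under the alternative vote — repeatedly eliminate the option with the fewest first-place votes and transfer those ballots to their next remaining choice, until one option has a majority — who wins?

D

Round 1: C 5, B 25, E 9, D 66, A 60. Eliminate C.
Round 2: B 25, E 14, D 66, A 60. Eliminate E.
Round 3: B 25, D 66, A 74. Eliminate B.
Round 4: D 91, A 74. D has a majority.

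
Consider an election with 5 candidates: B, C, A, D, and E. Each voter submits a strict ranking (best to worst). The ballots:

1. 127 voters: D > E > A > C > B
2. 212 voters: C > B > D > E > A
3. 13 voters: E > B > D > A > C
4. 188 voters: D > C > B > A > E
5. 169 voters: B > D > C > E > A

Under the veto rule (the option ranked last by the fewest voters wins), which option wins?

D

Last-place votes: B 127, C 13, A 381, D 0, E 188.
D is ranked last by the fewest voters, so D wins.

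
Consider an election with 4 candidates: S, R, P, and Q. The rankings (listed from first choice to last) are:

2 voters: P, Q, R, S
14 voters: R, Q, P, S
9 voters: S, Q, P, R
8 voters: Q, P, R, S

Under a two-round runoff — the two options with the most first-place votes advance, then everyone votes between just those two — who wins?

Round 1 first-place votes: S 9, R 14, P 2, Q 8.
R and S advance.
Runoff: R is preferred to S by 24 voters; S by 9.
R wins the runoff.

R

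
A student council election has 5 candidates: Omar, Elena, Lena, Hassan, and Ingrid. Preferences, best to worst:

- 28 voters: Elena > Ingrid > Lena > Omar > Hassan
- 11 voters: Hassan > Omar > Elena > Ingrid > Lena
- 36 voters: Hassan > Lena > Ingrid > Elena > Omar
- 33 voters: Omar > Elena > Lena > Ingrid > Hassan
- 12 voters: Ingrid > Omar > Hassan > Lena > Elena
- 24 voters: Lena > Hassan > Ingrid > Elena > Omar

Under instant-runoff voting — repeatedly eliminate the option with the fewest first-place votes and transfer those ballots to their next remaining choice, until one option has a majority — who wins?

Round 1: Omar 33, Elena 28, Lena 24, Hassan 47, Ingrid 12. Eliminate Ingrid.
Round 2: Omar 45, Elena 28, Lena 24, Hassan 47. Eliminate Lena.
Round 3: Omar 45, Elena 28, Hassan 71. Eliminate Elena.
Round 4: Omar 73, Hassan 71. Omar has a majority.

Omar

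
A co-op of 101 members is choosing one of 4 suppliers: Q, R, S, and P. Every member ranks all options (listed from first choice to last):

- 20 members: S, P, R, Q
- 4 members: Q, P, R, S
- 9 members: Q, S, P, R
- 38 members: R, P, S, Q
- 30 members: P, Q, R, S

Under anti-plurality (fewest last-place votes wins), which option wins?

Last-place votes: Q 58, R 9, S 34, P 0.
P is ranked last by the fewest voters, so P wins.

P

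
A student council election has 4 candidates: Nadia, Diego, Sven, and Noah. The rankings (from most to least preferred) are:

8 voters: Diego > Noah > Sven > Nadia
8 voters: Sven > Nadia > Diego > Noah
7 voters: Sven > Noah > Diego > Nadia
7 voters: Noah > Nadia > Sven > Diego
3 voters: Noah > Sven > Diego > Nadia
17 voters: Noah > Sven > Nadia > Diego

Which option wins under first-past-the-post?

First-place votes: Nadia 0, Diego 8, Sven 15, Noah 27.
Noah has the most first-place votes.

Noah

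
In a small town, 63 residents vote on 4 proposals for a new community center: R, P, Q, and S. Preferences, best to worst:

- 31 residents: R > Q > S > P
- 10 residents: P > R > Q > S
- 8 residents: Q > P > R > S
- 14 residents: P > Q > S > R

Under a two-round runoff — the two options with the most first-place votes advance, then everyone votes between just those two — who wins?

P

Round 1 first-place votes: R 31, P 24, Q 8, S 0.
R and P advance.
Runoff: R is preferred to P by 31 voters; P by 32.
P wins the runoff.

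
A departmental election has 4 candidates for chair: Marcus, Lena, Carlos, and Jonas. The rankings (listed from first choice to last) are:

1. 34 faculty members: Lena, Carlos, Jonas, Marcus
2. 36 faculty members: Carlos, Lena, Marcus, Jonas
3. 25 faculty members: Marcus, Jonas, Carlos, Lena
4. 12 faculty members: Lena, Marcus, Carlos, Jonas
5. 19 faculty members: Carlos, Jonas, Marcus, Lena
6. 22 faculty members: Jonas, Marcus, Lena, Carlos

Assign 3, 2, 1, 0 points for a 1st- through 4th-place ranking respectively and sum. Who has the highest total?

Marcus: 34·0 + 36·1 + 25·3 + 12·2 + 19·1 + 22·2 = 198
Lena: 34·3 + 36·2 + 25·0 + 12·3 + 19·0 + 22·1 = 232
Carlos: 34·2 + 36·3 + 25·1 + 12·1 + 19·3 + 22·0 = 270
Jonas: 34·1 + 36·0 + 25·2 + 12·0 + 19·2 + 22·3 = 188
Carlos has the highest Borda score (270).

Carlos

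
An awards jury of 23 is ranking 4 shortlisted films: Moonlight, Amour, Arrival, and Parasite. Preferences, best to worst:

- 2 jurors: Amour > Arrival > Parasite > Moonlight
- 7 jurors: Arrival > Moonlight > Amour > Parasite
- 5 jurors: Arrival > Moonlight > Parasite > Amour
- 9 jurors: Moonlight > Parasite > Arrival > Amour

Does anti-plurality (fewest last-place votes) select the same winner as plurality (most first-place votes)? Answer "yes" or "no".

yes

Anti-plurality — last-place votes: Moonlight 2, Amour 14, Arrival 0, Parasite 7. Winner: Arrival.
Plurality — first-place votes: Moonlight 9, Amour 2, Arrival 12, Parasite 0. Winner: Arrival.
The two methods agree.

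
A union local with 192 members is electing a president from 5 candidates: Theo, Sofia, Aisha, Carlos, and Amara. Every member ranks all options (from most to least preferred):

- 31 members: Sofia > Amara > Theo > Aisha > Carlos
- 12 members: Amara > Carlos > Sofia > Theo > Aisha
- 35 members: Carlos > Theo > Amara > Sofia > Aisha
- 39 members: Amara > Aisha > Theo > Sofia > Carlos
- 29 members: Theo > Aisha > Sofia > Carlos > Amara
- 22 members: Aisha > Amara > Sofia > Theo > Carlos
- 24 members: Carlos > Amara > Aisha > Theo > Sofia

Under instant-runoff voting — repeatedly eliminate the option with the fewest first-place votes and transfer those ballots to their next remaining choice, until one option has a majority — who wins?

Amara

Round 1: Theo 29, Sofia 31, Aisha 22, Carlos 59, Amara 51. Eliminate Aisha.
Round 2: Theo 29, Sofia 31, Carlos 59, Amara 73. Eliminate Theo.
Round 3: Sofia 60, Carlos 59, Amara 73. Eliminate Carlos.
Round 4: Sofia 60, Amara 132. Amara has a majority.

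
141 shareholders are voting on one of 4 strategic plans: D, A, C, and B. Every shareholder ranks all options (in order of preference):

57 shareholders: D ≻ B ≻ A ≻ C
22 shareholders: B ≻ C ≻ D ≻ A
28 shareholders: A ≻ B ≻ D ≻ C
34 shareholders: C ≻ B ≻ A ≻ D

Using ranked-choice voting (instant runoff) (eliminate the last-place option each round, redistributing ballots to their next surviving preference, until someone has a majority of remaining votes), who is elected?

Round 1: D 57, A 28, C 34, B 22. Eliminate B.
Round 2: D 57, A 28, C 56. Eliminate A.
Round 3: D 85, C 56. D has a majority.

D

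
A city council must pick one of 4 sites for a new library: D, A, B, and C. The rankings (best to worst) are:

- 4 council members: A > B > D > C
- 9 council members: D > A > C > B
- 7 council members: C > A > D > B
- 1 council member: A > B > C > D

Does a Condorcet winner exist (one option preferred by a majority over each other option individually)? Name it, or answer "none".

A

A vs D: 12–9 for A.
A vs B: 21–0 for A.
A vs C: 14–7 for A.
A beats every other option head-to-head.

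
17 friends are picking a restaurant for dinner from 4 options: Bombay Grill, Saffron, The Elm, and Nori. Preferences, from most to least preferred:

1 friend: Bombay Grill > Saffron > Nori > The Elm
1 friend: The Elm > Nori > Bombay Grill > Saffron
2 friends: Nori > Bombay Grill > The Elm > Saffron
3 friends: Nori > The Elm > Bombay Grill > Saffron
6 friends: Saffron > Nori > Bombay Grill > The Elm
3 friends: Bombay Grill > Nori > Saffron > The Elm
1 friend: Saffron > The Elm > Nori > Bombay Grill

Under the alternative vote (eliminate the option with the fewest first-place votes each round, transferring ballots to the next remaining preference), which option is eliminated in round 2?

Bombay Grill

Round 1: Bombay Grill 4, Saffron 7, The Elm 1, Nori 5. Eliminate The Elm.
Round 2: Bombay Grill 4, Saffron 7, Nori 6. Eliminate Bombay Grill.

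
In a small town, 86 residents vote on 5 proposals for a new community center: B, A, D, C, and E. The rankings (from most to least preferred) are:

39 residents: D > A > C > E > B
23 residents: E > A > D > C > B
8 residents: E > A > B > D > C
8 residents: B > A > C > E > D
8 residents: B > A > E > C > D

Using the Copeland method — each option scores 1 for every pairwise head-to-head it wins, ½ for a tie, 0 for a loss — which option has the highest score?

A

B: loses to A, D, C, and E → score 0.
A: beats B, D, C, and E → score 4.
D: beats B and C; loses to A and E → score 2.
C: beats B and E; loses to A and D → score 2.
E: beats B and D; loses to A and C → score 2.
A has the best pairwise record.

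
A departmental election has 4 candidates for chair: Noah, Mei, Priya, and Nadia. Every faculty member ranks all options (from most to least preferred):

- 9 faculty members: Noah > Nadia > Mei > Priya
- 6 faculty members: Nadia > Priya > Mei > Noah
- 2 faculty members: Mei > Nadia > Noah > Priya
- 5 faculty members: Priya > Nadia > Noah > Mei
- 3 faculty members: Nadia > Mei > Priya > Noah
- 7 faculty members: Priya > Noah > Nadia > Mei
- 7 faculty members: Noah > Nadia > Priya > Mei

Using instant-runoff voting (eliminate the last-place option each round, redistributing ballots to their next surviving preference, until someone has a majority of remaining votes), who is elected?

Round 1: Noah 16, Mei 2, Priya 12, Nadia 9. Eliminate Mei.
Round 2: Noah 16, Priya 12, Nadia 11. Eliminate Nadia.
Round 3: Noah 18, Priya 21. Priya has a majority.

Priya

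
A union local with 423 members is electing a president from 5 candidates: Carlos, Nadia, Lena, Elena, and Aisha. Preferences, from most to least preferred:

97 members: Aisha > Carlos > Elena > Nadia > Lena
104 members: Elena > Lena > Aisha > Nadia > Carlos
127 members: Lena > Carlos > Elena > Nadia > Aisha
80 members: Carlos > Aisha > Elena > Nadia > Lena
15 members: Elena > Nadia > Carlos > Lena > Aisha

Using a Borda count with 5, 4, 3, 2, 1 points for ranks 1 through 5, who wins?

Elena

Carlos: 97·4 + 104·1 + 127·4 + 80·5 + 15·3 = 1445
Nadia: 97·2 + 104·2 + 127·2 + 80·2 + 15·4 = 876
Lena: 97·1 + 104·4 + 127·5 + 80·1 + 15·2 = 1258
Elena: 97·3 + 104·5 + 127·3 + 80·3 + 15·5 = 1507
Aisha: 97·5 + 104·3 + 127·1 + 80·4 + 15·1 = 1259
Elena has the highest Borda score (1507).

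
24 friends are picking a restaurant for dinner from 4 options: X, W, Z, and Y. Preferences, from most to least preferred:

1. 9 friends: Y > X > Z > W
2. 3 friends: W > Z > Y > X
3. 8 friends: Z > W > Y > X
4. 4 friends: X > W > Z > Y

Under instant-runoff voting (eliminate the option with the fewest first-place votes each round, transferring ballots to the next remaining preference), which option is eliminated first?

Round 1: X 4, W 3, Z 8, Y 9. Eliminate W.

W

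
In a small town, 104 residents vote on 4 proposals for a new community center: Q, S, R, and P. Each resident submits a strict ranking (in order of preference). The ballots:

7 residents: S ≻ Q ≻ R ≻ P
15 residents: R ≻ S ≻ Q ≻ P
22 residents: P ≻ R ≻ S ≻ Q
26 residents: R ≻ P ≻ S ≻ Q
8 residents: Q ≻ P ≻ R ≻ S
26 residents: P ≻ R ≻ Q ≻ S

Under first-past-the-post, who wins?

First-place votes: Q 8, S 7, R 41, P 48.
P has the most first-place votes.

P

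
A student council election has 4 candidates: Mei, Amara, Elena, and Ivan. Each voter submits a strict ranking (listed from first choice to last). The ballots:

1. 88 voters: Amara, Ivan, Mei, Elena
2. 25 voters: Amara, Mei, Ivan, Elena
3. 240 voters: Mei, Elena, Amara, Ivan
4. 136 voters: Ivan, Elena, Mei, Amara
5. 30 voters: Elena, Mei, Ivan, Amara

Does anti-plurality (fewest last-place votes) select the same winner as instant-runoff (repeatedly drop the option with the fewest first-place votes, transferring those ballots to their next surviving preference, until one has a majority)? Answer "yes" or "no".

yes

Anti-plurality — last-place votes: Mei 0, Amara 166, Elena 113, Ivan 240. Winner: Mei.
Instant-runoff — R1 Mei 240, Amara 113, Elena 30, Ivan 136 (Elena out); R2 Mei 270, Amara 113, Ivan 136 (Mei winner). Winner: Mei.
The two methods agree.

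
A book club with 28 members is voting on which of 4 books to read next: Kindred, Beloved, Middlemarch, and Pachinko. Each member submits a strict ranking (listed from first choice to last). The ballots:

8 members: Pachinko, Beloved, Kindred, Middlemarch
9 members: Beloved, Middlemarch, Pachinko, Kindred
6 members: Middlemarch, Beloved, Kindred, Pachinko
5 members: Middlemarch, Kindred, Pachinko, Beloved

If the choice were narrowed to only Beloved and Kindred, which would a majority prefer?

Voters preferring Beloved to Kindred: 23; preferring Kindred to Beloved: 5.
Beloved wins the head-to-head.

Beloved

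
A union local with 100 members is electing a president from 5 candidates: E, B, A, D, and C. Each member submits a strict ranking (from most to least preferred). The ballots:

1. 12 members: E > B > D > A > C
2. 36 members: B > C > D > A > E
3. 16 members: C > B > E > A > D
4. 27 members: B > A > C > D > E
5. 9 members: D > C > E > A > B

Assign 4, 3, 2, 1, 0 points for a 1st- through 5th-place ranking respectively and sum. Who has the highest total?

E: 12·4 + 36·0 + 16·2 + 27·0 + 9·2 = 98
B: 12·3 + 36·4 + 16·3 + 27·4 + 9·0 = 336
A: 12·1 + 36·1 + 16·1 + 27·3 + 9·1 = 154
D: 12·2 + 36·2 + 16·0 + 27·1 + 9·4 = 159
C: 12·0 + 36·3 + 16·4 + 27·2 + 9·3 = 253
B has the highest Borda score (336).

B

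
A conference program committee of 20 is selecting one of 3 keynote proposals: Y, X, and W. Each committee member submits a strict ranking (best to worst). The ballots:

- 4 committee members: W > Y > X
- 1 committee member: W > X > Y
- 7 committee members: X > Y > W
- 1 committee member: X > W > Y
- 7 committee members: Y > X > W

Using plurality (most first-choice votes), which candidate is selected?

X

First-place votes: Y 7, X 8, W 5.
X has the most first-place votes.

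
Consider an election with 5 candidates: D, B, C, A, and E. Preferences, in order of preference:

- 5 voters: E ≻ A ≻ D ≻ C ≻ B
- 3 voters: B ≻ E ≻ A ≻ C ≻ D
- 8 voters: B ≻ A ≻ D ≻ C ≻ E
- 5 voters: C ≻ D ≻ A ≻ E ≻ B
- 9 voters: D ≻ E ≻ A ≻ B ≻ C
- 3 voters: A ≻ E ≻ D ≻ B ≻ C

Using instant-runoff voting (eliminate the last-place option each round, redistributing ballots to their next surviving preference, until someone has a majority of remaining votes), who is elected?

Round 1: D 9, B 11, C 5, A 3, E 5. Eliminate A.
Round 2: D 9, B 11, C 5, E 8. Eliminate C.
Round 3: D 14, B 11, E 8. Eliminate E.
Round 4: D 22, B 11. D has a majority.

D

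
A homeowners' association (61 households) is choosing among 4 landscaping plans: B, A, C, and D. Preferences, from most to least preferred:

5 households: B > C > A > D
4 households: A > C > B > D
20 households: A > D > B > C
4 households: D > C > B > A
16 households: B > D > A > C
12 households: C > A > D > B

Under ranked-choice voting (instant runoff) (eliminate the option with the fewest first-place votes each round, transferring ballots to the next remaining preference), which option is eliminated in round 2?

Round 1: B 21, A 24, C 12, D 4. Eliminate D.
Round 2: B 21, A 24, C 16. Eliminate C.

C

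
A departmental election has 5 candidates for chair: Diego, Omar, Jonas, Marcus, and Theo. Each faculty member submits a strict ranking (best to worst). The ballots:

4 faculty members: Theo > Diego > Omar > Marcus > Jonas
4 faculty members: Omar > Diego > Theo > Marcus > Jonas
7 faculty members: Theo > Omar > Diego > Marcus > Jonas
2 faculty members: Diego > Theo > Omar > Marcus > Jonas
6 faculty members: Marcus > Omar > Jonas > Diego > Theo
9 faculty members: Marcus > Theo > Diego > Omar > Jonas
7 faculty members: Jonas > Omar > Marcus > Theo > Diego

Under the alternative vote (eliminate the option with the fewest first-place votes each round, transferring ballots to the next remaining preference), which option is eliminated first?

Diego

Round 1: Diego 2, Omar 4, Jonas 7, Marcus 15, Theo 11. Eliminate Diego.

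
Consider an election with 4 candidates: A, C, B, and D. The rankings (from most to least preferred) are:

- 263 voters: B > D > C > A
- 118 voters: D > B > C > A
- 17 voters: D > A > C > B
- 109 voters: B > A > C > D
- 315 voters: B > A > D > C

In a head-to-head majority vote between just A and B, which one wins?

Voters preferring A to B: 17; preferring B to A: 805.
B wins the head-to-head.

B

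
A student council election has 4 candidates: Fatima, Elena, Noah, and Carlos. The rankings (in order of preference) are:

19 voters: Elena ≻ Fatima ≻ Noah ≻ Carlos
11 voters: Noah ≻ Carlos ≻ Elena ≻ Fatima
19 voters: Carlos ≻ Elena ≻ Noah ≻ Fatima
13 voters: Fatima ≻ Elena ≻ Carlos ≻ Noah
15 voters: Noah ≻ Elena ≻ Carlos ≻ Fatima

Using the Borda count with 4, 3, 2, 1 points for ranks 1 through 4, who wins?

Fatima: 19·3 + 11·1 + 19·1 + 13·4 + 15·1 = 154
Elena: 19·4 + 11·2 + 19·3 + 13·3 + 15·3 = 239
Noah: 19·2 + 11·4 + 19·2 + 13·1 + 15·4 = 193
Carlos: 19·1 + 11·3 + 19·4 + 13·2 + 15·2 = 184
Elena has the highest Borda score (239).

Elena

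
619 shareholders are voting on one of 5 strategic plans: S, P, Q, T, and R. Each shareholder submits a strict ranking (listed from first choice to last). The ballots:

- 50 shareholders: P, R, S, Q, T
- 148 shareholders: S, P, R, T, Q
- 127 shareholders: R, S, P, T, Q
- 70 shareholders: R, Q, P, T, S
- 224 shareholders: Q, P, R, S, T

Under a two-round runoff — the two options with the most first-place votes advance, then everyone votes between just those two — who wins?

Round 1 first-place votes: S 148, P 50, Q 224, T 0, R 197.
Q and R advance.
Runoff: Q is preferred to R by 224 voters; R by 395.
R wins the runoff.

R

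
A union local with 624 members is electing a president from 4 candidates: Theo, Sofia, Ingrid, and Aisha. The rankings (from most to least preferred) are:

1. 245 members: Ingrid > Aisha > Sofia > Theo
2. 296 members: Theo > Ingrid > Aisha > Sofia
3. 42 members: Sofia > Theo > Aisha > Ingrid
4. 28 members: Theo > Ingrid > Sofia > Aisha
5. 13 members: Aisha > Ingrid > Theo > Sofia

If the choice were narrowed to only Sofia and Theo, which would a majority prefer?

Voters preferring Sofia to Theo: 287; preferring Theo to Sofia: 337.
Theo wins the head-to-head.

Theo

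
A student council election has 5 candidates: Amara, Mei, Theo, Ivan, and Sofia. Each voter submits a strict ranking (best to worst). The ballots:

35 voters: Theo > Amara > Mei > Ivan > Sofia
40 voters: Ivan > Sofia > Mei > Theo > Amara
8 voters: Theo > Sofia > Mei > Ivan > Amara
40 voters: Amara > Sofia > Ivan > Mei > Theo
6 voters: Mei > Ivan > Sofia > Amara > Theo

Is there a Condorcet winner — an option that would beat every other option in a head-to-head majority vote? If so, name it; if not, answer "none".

Checking pairwise contests:
Theo beats Amara 83–46.
Amara beats Mei 75–54.
Mei beats Theo 86–43.
Amara beats Ivan 75–54.
Amara beats Sofia 75–54.
Every option loses at least one head-to-head, so there is no Condorcet winner.

none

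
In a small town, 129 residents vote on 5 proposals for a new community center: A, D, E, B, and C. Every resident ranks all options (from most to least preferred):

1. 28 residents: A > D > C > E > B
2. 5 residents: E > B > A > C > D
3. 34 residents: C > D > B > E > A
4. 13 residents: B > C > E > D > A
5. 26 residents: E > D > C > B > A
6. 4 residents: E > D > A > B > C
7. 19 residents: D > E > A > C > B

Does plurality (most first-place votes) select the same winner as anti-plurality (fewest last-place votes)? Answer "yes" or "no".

Plurality — first-place votes: A 28, D 19, E 35, B 13, C 34. Winner: E.
Anti-plurality — last-place votes: A 73, D 5, E 0, B 47, C 4. Winner: E.
The two methods agree.

yes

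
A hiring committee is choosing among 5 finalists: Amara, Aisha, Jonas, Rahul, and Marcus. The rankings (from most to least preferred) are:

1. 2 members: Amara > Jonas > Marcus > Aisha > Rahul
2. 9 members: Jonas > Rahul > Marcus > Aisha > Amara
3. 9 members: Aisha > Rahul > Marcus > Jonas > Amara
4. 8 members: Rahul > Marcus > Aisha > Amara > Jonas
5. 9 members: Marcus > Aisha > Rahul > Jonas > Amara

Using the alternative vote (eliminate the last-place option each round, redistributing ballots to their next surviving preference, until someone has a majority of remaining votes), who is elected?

Marcus

Round 1: Amara 2, Aisha 9, Jonas 9, Rahul 8, Marcus 9. Eliminate Amara.
Round 2: Aisha 9, Jonas 11, Rahul 8, Marcus 9. Eliminate Rahul.
Round 3: Aisha 9, Jonas 11, Marcus 17. Eliminate Aisha.
Round 4: Jonas 11, Marcus 26. Marcus has a majority.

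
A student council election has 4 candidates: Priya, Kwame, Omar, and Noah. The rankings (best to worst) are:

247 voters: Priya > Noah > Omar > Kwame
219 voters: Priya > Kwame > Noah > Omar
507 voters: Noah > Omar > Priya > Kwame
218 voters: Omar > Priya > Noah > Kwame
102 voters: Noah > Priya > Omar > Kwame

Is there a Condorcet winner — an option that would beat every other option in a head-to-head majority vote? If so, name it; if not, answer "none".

none

Checking pairwise contests:
Omar beats Priya 725–568.
Priya beats Kwame 1293–0.
Noah beats Omar 1075–218.
Priya beats Noah 684–609.
Every option loses at least one head-to-head, so there is no Condorcet winner.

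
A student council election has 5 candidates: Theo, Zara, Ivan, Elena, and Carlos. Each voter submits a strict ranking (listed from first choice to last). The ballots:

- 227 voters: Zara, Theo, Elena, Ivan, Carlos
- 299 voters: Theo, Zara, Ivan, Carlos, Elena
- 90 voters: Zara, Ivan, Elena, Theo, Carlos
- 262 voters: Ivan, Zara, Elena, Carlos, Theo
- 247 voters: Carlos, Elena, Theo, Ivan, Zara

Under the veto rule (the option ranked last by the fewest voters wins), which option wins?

Last-place votes: Theo 262, Zara 247, Ivan 0, Elena 299, Carlos 317.
Ivan is ranked last by the fewest voters, so Ivan wins.

Ivan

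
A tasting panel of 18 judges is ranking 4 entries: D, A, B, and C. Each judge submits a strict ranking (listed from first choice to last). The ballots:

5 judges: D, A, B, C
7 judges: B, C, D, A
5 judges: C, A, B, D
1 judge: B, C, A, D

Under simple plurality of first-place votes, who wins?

First-place votes: D 5, A 0, B 8, C 5.
B has the most first-place votes.

B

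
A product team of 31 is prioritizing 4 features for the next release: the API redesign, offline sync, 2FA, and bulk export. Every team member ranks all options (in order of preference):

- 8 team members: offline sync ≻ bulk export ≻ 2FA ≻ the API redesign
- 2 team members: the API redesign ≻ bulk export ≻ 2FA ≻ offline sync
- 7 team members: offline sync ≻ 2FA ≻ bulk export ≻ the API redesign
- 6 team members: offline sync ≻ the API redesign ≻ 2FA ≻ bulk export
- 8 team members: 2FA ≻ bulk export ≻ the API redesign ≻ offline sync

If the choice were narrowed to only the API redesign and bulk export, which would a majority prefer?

Voters preferring the API redesign to bulk export: 8; preferring bulk export to the API redesign: 23.
bulk export wins the head-to-head.

bulk export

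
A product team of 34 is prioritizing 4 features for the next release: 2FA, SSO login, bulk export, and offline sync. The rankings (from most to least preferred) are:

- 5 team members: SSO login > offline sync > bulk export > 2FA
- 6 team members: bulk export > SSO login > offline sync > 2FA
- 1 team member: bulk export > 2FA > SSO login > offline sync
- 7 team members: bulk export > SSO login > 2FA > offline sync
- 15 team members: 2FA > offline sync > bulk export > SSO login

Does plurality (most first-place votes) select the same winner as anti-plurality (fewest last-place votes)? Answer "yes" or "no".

no

Plurality — first-place votes: 2FA 15, SSO login 5, bulk export 14, offline sync 0. Winner: 2FA.
Anti-plurality — last-place votes: 2FA 11, SSO login 15, bulk export 0, offline sync 8. Winner: bulk export.
The two methods disagree.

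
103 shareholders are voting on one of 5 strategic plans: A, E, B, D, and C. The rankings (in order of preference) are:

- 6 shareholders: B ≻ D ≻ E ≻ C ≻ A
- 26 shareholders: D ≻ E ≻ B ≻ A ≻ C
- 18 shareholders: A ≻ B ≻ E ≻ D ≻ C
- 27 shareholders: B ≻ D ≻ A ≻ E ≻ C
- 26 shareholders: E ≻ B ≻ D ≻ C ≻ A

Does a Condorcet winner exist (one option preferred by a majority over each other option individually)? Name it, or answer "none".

Checking pairwise contests:
E beats A 58–45.
D beats E 59–44.
E beats B 52–51.
B beats D 77–26.
A beats C 71–32.
Every option loses at least one head-to-head, so there is no Condorcet winner.

none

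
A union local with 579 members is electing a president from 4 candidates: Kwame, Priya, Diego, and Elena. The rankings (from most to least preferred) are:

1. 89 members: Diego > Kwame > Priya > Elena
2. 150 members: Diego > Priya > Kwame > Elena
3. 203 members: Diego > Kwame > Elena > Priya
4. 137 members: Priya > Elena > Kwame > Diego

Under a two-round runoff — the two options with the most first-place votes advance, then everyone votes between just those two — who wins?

Round 1 first-place votes: Kwame 0, Priya 137, Diego 442, Elena 0.
Diego and Priya advance.
Runoff: Diego is preferred to Priya by 442 voters; Priya by 137.
Diego wins the runoff.

Diego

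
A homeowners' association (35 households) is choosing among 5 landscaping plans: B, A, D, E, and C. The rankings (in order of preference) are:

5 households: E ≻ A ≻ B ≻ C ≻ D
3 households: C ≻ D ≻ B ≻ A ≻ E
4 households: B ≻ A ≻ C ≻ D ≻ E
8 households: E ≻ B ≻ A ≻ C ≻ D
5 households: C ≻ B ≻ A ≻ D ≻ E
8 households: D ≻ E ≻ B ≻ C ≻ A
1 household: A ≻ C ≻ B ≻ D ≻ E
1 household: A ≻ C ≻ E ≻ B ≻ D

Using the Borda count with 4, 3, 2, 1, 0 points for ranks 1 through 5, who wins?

B: 5·2 + 3·2 + 4·4 + 8·3 + 5·3 + 8·2 + 1·2 + 1·1 = 90
A: 5·3 + 3·1 + 4·3 + 8·2 + 5·2 + 8·0 + 1·4 + 1·4 = 64
D: 5·0 + 3·3 + 4·1 + 8·0 + 5·1 + 8·4 + 1·1 + 1·0 = 51
E: 5·4 + 3·0 + 4·0 + 8·4 + 5·0 + 8·3 + 1·0 + 1·2 = 78
C: 5·1 + 3·4 + 4·2 + 8·1 + 5·4 + 8·1 + 1·3 + 1·3 = 67
B has the highest Borda score (90).

B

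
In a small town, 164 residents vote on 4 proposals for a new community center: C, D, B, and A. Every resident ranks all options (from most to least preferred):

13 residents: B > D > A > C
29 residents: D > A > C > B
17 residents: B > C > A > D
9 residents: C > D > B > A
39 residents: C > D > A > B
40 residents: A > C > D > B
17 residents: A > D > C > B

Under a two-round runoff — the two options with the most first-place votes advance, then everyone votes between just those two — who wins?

A

Round 1 first-place votes: C 48, D 29, B 30, A 57.
A and C advance.
Runoff: A is preferred to C by 99 voters; C by 65.
A wins the runoff.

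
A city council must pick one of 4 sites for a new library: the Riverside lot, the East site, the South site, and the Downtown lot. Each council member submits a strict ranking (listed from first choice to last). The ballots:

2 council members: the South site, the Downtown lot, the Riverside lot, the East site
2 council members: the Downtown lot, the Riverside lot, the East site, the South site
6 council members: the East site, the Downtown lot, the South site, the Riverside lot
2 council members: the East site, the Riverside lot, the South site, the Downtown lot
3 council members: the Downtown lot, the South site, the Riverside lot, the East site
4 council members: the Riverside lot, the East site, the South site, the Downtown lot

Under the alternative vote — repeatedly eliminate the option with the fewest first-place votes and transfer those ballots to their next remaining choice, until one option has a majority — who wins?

Round 1: the Riverside lot 4, the East site 8, the South site 2, the Downtown lot 5. Eliminate the South site.
Round 2: the Riverside lot 4, the East site 8, the Downtown lot 7. Eliminate the Riverside lot.
Round 3: the East site 12, the Downtown lot 7. The East site has a majority.

the East site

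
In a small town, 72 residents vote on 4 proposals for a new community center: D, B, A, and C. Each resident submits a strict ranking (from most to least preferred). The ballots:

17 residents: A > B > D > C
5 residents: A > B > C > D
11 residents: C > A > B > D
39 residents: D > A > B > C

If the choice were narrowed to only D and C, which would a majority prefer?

D

Voters preferring D to C: 56; preferring C to D: 16.
D wins the head-to-head.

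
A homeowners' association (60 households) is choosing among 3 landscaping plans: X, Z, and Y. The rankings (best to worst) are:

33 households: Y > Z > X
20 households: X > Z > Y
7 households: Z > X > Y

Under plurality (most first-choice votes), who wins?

Y

First-place votes: X 20, Z 7, Y 33.
Y has the most first-place votes.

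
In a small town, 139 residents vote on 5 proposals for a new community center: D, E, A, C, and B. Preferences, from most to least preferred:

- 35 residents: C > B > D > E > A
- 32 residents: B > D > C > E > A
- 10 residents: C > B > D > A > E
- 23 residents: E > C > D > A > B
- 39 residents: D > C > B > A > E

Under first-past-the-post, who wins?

First-place votes: D 39, E 23, A 0, C 45, B 32.
C has the most first-place votes.

C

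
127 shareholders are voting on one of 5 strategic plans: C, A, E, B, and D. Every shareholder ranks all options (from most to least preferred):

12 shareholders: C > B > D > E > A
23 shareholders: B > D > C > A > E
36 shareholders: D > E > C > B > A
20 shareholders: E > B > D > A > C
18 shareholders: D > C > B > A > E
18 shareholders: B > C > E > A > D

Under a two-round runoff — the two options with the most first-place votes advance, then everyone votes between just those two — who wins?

Round 1 first-place votes: C 12, A 0, E 20, B 41, D 54.
D and B advance.
Runoff: D is preferred to B by 54 voters; B by 73.
B wins the runoff.

B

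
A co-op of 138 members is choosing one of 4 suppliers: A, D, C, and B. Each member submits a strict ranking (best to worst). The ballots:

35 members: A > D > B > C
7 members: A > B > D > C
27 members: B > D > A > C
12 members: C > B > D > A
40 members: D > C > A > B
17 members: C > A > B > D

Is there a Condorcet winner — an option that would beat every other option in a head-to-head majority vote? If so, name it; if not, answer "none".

D

D vs A: 79–59 for D.
D vs C: 109–29 for D.
D vs B: 75–63 for D.
D beats every other option head-to-head.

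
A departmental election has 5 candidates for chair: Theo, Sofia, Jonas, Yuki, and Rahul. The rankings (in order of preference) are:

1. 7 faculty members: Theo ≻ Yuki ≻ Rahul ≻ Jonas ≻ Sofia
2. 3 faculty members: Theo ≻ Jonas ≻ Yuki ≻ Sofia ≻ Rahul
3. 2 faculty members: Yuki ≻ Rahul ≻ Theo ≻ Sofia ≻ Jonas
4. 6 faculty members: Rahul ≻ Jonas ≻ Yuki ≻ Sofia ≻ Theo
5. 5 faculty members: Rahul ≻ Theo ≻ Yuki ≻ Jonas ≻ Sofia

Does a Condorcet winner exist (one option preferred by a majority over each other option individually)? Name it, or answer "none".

Checking pairwise contests:
Rahul beats Theo 13–10.
Theo beats Sofia 17–6.
Theo beats Jonas 17–6.
Theo beats Yuki 15–8.
Yuki beats Rahul 12–11.
Every option loses at least one head-to-head, so there is no Condorcet winner.

none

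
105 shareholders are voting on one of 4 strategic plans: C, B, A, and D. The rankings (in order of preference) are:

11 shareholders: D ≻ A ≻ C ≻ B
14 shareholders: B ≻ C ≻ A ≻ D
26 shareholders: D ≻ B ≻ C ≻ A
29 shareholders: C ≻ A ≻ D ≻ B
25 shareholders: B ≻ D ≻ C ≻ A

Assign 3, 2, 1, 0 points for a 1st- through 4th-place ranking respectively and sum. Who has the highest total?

C: 11·1 + 14·2 + 26·1 + 29·3 + 25·1 = 177
B: 11·0 + 14·3 + 26·2 + 29·0 + 25·3 = 169
A: 11·2 + 14·1 + 26·0 + 29·2 + 25·0 = 94
D: 11·3 + 14·0 + 26·3 + 29·1 + 25·2 = 190
D has the highest Borda score (190).

D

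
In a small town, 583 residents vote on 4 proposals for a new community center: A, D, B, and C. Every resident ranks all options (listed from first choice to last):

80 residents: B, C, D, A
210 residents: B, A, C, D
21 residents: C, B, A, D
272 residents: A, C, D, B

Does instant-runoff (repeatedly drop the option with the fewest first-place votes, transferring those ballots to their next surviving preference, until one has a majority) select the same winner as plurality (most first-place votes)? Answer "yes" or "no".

yes

Instant-runoff — R1 A 272, D 0, B 290, C 21 (D out); R2 A 272, B 290, C 21 (C out); R3 A 272, B 311 (B winner). Winner: B.
Plurality — first-place votes: A 272, D 0, B 290, C 21. Winner: B.
The two methods agree.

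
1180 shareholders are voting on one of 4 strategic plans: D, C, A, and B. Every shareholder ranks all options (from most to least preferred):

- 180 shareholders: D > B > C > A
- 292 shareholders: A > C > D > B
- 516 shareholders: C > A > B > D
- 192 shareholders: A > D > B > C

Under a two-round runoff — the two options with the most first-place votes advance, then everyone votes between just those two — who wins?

C

Round 1 first-place votes: D 180, C 516, A 484, B 0.
C and A advance.
Runoff: C is preferred to A by 696 voters; A by 484.
C wins the runoff.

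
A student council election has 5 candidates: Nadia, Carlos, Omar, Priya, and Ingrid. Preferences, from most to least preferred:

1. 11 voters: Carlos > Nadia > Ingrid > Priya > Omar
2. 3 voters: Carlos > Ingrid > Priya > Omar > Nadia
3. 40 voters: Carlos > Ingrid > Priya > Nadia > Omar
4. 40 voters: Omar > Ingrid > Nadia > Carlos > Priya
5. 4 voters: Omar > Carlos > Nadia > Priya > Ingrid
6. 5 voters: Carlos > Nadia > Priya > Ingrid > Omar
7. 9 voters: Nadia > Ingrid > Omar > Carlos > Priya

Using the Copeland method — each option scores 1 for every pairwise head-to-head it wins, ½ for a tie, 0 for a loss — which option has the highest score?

Carlos

Nadia: beats Omar and Priya; loses to Carlos and Ingrid → score 2.
Carlos: beats Nadia, Omar, Priya, and Ingrid → score 4.
Omar: loses to Nadia, Carlos, Priya, and Ingrid → score 0.
Priya: beats Omar; loses to Nadia, Carlos, and Ingrid → score 1.
Ingrid: beats Nadia, Omar, and Priya; loses to Carlos → score 3.
Carlos has the best pairwise record.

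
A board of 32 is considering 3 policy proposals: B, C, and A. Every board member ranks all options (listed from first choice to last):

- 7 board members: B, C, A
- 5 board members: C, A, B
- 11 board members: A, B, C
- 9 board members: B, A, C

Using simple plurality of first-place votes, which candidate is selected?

First-place votes: B 16, C 5, A 11.
B has the most first-place votes.

B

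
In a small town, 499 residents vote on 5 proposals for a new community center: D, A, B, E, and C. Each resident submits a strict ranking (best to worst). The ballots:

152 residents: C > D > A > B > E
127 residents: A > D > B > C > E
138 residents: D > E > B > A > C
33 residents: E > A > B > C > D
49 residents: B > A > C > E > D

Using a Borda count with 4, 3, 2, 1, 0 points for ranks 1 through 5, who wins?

D

D: 152·3 + 127·3 + 138·4 + 33·0 + 49·0 = 1389
A: 152·2 + 127·4 + 138·1 + 33·3 + 49·3 = 1196
B: 152·1 + 127·2 + 138·2 + 33·2 + 49·4 = 944
E: 152·0 + 127·0 + 138·3 + 33·4 + 49·1 = 595
C: 152·4 + 127·1 + 138·0 + 33·1 + 49·2 = 866
D has the highest Borda score (1389).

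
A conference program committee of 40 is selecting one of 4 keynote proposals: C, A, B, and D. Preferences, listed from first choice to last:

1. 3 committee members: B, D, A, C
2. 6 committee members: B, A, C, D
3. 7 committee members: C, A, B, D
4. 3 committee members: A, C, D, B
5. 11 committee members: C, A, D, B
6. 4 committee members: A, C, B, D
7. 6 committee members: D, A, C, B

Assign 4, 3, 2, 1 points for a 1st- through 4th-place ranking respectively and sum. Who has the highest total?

C: 3·1 + 6·2 + 7·4 + 3·3 + 11·4 + 4·3 + 6·2 = 120
A: 3·2 + 6·3 + 7·3 + 3·4 + 11·3 + 4·4 + 6·3 = 124
B: 3·4 + 6·4 + 7·2 + 3·1 + 11·1 + 4·2 + 6·1 = 78
D: 3·3 + 6·1 + 7·1 + 3·2 + 11·2 + 4·1 + 6·4 = 78
A has the highest Borda score (124).

A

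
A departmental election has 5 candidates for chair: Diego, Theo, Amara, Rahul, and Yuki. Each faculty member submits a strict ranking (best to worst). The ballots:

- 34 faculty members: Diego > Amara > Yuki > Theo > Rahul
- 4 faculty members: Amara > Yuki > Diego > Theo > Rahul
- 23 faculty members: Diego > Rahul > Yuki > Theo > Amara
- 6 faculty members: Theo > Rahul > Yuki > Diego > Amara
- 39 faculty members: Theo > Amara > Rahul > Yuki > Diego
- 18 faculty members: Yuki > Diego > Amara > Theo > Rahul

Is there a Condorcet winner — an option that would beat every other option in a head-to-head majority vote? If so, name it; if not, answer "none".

Checking pairwise contests:
Yuki beats Diego 67–57.
Diego beats Theo 79–45.
Diego beats Amara 81–43.
Diego beats Rahul 79–45.
Amara beats Yuki 77–47.
Every option loses at least one head-to-head, so there is no Condorcet winner.

none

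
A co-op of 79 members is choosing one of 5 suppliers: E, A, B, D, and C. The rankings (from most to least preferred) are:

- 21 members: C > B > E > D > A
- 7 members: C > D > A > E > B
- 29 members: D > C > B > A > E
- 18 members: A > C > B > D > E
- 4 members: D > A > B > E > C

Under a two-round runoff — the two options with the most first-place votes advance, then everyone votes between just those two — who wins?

C

Round 1 first-place votes: E 0, A 18, B 0, D 33, C 28.
D and C advance.
Runoff: D is preferred to C by 33 voters; C by 46.
C wins the runoff.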